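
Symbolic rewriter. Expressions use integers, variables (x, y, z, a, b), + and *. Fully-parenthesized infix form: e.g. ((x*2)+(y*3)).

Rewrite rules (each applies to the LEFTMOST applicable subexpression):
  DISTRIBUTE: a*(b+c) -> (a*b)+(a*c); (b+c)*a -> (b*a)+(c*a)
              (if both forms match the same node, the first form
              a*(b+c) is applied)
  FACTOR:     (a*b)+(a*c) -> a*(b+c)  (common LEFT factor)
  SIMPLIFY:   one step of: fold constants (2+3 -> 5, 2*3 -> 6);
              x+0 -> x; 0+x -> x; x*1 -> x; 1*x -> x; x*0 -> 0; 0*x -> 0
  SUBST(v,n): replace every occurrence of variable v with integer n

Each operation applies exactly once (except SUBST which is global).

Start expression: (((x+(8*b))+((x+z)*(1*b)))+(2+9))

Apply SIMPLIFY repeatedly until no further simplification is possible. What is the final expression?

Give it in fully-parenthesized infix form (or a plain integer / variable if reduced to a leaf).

Start: (((x+(8*b))+((x+z)*(1*b)))+(2+9))
Step 1: at LRR: (1*b) -> b; overall: (((x+(8*b))+((x+z)*(1*b)))+(2+9)) -> (((x+(8*b))+((x+z)*b))+(2+9))
Step 2: at R: (2+9) -> 11; overall: (((x+(8*b))+((x+z)*b))+(2+9)) -> (((x+(8*b))+((x+z)*b))+11)
Fixed point: (((x+(8*b))+((x+z)*b))+11)

Answer: (((x+(8*b))+((x+z)*b))+11)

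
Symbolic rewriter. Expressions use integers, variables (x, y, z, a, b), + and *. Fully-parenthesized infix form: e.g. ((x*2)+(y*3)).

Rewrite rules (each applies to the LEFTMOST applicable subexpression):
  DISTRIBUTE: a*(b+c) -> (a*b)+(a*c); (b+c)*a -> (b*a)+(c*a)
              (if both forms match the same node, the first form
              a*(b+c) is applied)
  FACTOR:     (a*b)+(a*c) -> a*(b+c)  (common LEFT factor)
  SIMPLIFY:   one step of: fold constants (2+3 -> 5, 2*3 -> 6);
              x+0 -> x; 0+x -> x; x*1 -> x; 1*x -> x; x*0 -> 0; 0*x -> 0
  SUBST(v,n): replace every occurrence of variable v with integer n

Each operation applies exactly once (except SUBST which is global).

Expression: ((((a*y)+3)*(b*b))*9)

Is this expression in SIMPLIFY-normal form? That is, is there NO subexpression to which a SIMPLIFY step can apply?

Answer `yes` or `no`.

Answer: yes

Derivation:
Expression: ((((a*y)+3)*(b*b))*9)
Scanning for simplifiable subexpressions (pre-order)...
  at root: ((((a*y)+3)*(b*b))*9) (not simplifiable)
  at L: (((a*y)+3)*(b*b)) (not simplifiable)
  at LL: ((a*y)+3) (not simplifiable)
  at LLL: (a*y) (not simplifiable)
  at LR: (b*b) (not simplifiable)
Result: no simplifiable subexpression found -> normal form.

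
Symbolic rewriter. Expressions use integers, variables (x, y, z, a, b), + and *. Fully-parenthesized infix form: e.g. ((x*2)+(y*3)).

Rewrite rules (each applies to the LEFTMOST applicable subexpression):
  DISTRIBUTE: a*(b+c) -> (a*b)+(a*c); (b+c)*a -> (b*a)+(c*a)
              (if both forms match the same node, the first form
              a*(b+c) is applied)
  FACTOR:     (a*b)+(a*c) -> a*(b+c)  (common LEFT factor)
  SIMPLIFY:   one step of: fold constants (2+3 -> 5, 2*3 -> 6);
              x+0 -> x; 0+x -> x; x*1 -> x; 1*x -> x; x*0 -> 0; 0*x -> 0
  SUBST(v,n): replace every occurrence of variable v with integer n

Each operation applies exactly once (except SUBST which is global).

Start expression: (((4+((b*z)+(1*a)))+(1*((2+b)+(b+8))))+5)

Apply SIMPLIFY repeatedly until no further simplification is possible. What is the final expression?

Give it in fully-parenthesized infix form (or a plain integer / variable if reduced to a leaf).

Start: (((4+((b*z)+(1*a)))+(1*((2+b)+(b+8))))+5)
Step 1: at LLRR: (1*a) -> a; overall: (((4+((b*z)+(1*a)))+(1*((2+b)+(b+8))))+5) -> (((4+((b*z)+a))+(1*((2+b)+(b+8))))+5)
Step 2: at LR: (1*((2+b)+(b+8))) -> ((2+b)+(b+8)); overall: (((4+((b*z)+a))+(1*((2+b)+(b+8))))+5) -> (((4+((b*z)+a))+((2+b)+(b+8)))+5)
Fixed point: (((4+((b*z)+a))+((2+b)+(b+8)))+5)

Answer: (((4+((b*z)+a))+((2+b)+(b+8)))+5)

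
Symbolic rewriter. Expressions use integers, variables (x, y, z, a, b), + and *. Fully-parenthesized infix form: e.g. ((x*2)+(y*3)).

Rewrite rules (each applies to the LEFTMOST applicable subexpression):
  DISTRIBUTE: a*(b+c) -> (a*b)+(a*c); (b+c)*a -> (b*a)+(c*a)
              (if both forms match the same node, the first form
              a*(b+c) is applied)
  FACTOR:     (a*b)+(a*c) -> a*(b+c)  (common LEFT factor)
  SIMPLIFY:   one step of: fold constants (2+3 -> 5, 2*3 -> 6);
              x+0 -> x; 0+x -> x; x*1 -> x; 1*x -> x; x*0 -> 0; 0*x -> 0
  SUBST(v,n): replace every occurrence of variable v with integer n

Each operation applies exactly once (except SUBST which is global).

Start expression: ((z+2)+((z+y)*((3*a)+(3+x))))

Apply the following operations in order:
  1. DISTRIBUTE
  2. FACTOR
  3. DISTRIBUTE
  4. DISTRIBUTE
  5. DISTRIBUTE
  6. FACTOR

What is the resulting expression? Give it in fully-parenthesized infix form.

Start: ((z+2)+((z+y)*((3*a)+(3+x))))
Apply DISTRIBUTE at R (target: ((z+y)*((3*a)+(3+x)))): ((z+2)+((z+y)*((3*a)+(3+x)))) -> ((z+2)+(((z+y)*(3*a))+((z+y)*(3+x))))
Apply FACTOR at R (target: (((z+y)*(3*a))+((z+y)*(3+x)))): ((z+2)+(((z+y)*(3*a))+((z+y)*(3+x)))) -> ((z+2)+((z+y)*((3*a)+(3+x))))
Apply DISTRIBUTE at R (target: ((z+y)*((3*a)+(3+x)))): ((z+2)+((z+y)*((3*a)+(3+x)))) -> ((z+2)+(((z+y)*(3*a))+((z+y)*(3+x))))
Apply DISTRIBUTE at RL (target: ((z+y)*(3*a))): ((z+2)+(((z+y)*(3*a))+((z+y)*(3+x)))) -> ((z+2)+(((z*(3*a))+(y*(3*a)))+((z+y)*(3+x))))
Apply DISTRIBUTE at RR (target: ((z+y)*(3+x))): ((z+2)+(((z*(3*a))+(y*(3*a)))+((z+y)*(3+x)))) -> ((z+2)+(((z*(3*a))+(y*(3*a)))+(((z+y)*3)+((z+y)*x))))
Apply FACTOR at RR (target: (((z+y)*3)+((z+y)*x))): ((z+2)+(((z*(3*a))+(y*(3*a)))+(((z+y)*3)+((z+y)*x)))) -> ((z+2)+(((z*(3*a))+(y*(3*a)))+((z+y)*(3+x))))

Answer: ((z+2)+(((z*(3*a))+(y*(3*a)))+((z+y)*(3+x))))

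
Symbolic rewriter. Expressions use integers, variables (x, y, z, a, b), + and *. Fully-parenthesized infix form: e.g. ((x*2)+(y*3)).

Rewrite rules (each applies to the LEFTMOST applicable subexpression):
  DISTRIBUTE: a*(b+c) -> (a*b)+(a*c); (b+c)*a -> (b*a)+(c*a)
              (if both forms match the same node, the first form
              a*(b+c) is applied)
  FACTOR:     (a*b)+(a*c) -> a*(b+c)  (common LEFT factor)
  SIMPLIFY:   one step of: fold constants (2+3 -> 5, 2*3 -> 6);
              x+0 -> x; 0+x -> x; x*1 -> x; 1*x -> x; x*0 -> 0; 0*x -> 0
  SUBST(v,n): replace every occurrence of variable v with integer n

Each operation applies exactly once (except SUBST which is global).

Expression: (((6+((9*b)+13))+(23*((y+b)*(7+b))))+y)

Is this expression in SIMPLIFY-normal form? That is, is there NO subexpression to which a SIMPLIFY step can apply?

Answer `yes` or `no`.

Answer: yes

Derivation:
Expression: (((6+((9*b)+13))+(23*((y+b)*(7+b))))+y)
Scanning for simplifiable subexpressions (pre-order)...
  at root: (((6+((9*b)+13))+(23*((y+b)*(7+b))))+y) (not simplifiable)
  at L: ((6+((9*b)+13))+(23*((y+b)*(7+b)))) (not simplifiable)
  at LL: (6+((9*b)+13)) (not simplifiable)
  at LLR: ((9*b)+13) (not simplifiable)
  at LLRL: (9*b) (not simplifiable)
  at LR: (23*((y+b)*(7+b))) (not simplifiable)
  at LRR: ((y+b)*(7+b)) (not simplifiable)
  at LRRL: (y+b) (not simplifiable)
  at LRRR: (7+b) (not simplifiable)
Result: no simplifiable subexpression found -> normal form.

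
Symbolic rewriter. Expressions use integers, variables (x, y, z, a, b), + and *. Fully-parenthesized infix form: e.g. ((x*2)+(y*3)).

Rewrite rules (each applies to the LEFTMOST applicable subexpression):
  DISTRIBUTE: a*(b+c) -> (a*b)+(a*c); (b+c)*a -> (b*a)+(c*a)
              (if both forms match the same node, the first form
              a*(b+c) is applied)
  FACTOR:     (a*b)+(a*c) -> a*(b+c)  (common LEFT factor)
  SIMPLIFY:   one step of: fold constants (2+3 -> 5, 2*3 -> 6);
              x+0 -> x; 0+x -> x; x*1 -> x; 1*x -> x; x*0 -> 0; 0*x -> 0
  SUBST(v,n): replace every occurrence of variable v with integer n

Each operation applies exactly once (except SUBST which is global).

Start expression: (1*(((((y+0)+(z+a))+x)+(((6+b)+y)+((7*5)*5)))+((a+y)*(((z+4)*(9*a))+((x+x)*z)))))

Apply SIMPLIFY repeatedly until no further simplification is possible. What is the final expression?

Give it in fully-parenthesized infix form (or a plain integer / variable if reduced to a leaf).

Answer: ((((y+(z+a))+x)+(((6+b)+y)+175))+((a+y)*(((z+4)*(9*a))+((x+x)*z))))

Derivation:
Start: (1*(((((y+0)+(z+a))+x)+(((6+b)+y)+((7*5)*5)))+((a+y)*(((z+4)*(9*a))+((x+x)*z)))))
Step 1: at root: (1*(((((y+0)+(z+a))+x)+(((6+b)+y)+((7*5)*5)))+((a+y)*(((z+4)*(9*a))+((x+x)*z))))) -> (((((y+0)+(z+a))+x)+(((6+b)+y)+((7*5)*5)))+((a+y)*(((z+4)*(9*a))+((x+x)*z)))); overall: (1*(((((y+0)+(z+a))+x)+(((6+b)+y)+((7*5)*5)))+((a+y)*(((z+4)*(9*a))+((x+x)*z))))) -> (((((y+0)+(z+a))+x)+(((6+b)+y)+((7*5)*5)))+((a+y)*(((z+4)*(9*a))+((x+x)*z))))
Step 2: at LLLL: (y+0) -> y; overall: (((((y+0)+(z+a))+x)+(((6+b)+y)+((7*5)*5)))+((a+y)*(((z+4)*(9*a))+((x+x)*z)))) -> ((((y+(z+a))+x)+(((6+b)+y)+((7*5)*5)))+((a+y)*(((z+4)*(9*a))+((x+x)*z))))
Step 3: at LRRL: (7*5) -> 35; overall: ((((y+(z+a))+x)+(((6+b)+y)+((7*5)*5)))+((a+y)*(((z+4)*(9*a))+((x+x)*z)))) -> ((((y+(z+a))+x)+(((6+b)+y)+(35*5)))+((a+y)*(((z+4)*(9*a))+((x+x)*z))))
Step 4: at LRR: (35*5) -> 175; overall: ((((y+(z+a))+x)+(((6+b)+y)+(35*5)))+((a+y)*(((z+4)*(9*a))+((x+x)*z)))) -> ((((y+(z+a))+x)+(((6+b)+y)+175))+((a+y)*(((z+4)*(9*a))+((x+x)*z))))
Fixed point: ((((y+(z+a))+x)+(((6+b)+y)+175))+((a+y)*(((z+4)*(9*a))+((x+x)*z))))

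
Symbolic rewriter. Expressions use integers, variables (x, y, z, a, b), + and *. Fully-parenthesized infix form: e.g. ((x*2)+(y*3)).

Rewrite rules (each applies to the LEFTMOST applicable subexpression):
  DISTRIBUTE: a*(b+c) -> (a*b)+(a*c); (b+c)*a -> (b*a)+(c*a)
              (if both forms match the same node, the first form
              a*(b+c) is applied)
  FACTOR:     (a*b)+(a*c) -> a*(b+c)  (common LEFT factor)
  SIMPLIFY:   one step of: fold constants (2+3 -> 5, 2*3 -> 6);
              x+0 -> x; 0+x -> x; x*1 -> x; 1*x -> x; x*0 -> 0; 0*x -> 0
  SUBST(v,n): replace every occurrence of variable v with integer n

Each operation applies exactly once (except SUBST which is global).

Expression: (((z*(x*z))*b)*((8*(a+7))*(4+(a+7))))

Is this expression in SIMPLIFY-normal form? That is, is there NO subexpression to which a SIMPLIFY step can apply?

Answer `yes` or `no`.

Expression: (((z*(x*z))*b)*((8*(a+7))*(4+(a+7))))
Scanning for simplifiable subexpressions (pre-order)...
  at root: (((z*(x*z))*b)*((8*(a+7))*(4+(a+7)))) (not simplifiable)
  at L: ((z*(x*z))*b) (not simplifiable)
  at LL: (z*(x*z)) (not simplifiable)
  at LLR: (x*z) (not simplifiable)
  at R: ((8*(a+7))*(4+(a+7))) (not simplifiable)
  at RL: (8*(a+7)) (not simplifiable)
  at RLR: (a+7) (not simplifiable)
  at RR: (4+(a+7)) (not simplifiable)
  at RRR: (a+7) (not simplifiable)
Result: no simplifiable subexpression found -> normal form.

Answer: yes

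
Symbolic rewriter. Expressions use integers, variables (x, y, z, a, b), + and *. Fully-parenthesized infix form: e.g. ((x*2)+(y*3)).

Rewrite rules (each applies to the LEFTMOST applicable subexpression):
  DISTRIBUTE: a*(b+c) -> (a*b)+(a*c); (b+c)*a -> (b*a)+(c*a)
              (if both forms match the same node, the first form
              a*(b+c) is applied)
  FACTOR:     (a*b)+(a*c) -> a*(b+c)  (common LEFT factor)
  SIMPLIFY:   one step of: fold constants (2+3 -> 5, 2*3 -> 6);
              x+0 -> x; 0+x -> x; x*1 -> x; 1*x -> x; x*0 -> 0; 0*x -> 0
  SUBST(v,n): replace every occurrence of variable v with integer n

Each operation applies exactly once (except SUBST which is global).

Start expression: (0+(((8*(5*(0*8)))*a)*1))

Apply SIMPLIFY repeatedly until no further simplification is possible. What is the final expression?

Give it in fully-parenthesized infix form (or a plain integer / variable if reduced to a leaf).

Start: (0+(((8*(5*(0*8)))*a)*1))
Step 1: at root: (0+(((8*(5*(0*8)))*a)*1)) -> (((8*(5*(0*8)))*a)*1); overall: (0+(((8*(5*(0*8)))*a)*1)) -> (((8*(5*(0*8)))*a)*1)
Step 2: at root: (((8*(5*(0*8)))*a)*1) -> ((8*(5*(0*8)))*a); overall: (((8*(5*(0*8)))*a)*1) -> ((8*(5*(0*8)))*a)
Step 3: at LRR: (0*8) -> 0; overall: ((8*(5*(0*8)))*a) -> ((8*(5*0))*a)
Step 4: at LR: (5*0) -> 0; overall: ((8*(5*0))*a) -> ((8*0)*a)
Step 5: at L: (8*0) -> 0; overall: ((8*0)*a) -> (0*a)
Step 6: at root: (0*a) -> 0; overall: (0*a) -> 0
Fixed point: 0

Answer: 0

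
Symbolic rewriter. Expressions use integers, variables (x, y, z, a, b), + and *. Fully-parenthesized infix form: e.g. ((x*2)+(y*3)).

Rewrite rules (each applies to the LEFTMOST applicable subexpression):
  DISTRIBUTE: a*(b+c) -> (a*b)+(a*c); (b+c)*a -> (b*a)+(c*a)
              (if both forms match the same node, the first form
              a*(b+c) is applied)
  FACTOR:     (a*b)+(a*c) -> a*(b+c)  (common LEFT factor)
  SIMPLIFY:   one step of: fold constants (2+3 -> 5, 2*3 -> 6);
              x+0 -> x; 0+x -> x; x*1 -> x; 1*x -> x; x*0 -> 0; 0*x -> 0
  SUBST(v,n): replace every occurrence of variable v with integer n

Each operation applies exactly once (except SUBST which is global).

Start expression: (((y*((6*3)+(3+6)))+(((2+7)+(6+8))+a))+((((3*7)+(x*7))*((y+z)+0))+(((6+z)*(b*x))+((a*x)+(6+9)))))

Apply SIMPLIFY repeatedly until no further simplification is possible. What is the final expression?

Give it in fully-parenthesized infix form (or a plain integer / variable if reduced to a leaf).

Start: (((y*((6*3)+(3+6)))+(((2+7)+(6+8))+a))+((((3*7)+(x*7))*((y+z)+0))+(((6+z)*(b*x))+((a*x)+(6+9)))))
Step 1: at LLRL: (6*3) -> 18; overall: (((y*((6*3)+(3+6)))+(((2+7)+(6+8))+a))+((((3*7)+(x*7))*((y+z)+0))+(((6+z)*(b*x))+((a*x)+(6+9))))) -> (((y*(18+(3+6)))+(((2+7)+(6+8))+a))+((((3*7)+(x*7))*((y+z)+0))+(((6+z)*(b*x))+((a*x)+(6+9)))))
Step 2: at LLRR: (3+6) -> 9; overall: (((y*(18+(3+6)))+(((2+7)+(6+8))+a))+((((3*7)+(x*7))*((y+z)+0))+(((6+z)*(b*x))+((a*x)+(6+9))))) -> (((y*(18+9))+(((2+7)+(6+8))+a))+((((3*7)+(x*7))*((y+z)+0))+(((6+z)*(b*x))+((a*x)+(6+9)))))
Step 3: at LLR: (18+9) -> 27; overall: (((y*(18+9))+(((2+7)+(6+8))+a))+((((3*7)+(x*7))*((y+z)+0))+(((6+z)*(b*x))+((a*x)+(6+9))))) -> (((y*27)+(((2+7)+(6+8))+a))+((((3*7)+(x*7))*((y+z)+0))+(((6+z)*(b*x))+((a*x)+(6+9)))))
Step 4: at LRLL: (2+7) -> 9; overall: (((y*27)+(((2+7)+(6+8))+a))+((((3*7)+(x*7))*((y+z)+0))+(((6+z)*(b*x))+((a*x)+(6+9))))) -> (((y*27)+((9+(6+8))+a))+((((3*7)+(x*7))*((y+z)+0))+(((6+z)*(b*x))+((a*x)+(6+9)))))
Step 5: at LRLR: (6+8) -> 14; overall: (((y*27)+((9+(6+8))+a))+((((3*7)+(x*7))*((y+z)+0))+(((6+z)*(b*x))+((a*x)+(6+9))))) -> (((y*27)+((9+14)+a))+((((3*7)+(x*7))*((y+z)+0))+(((6+z)*(b*x))+((a*x)+(6+9)))))
Step 6: at LRL: (9+14) -> 23; overall: (((y*27)+((9+14)+a))+((((3*7)+(x*7))*((y+z)+0))+(((6+z)*(b*x))+((a*x)+(6+9))))) -> (((y*27)+(23+a))+((((3*7)+(x*7))*((y+z)+0))+(((6+z)*(b*x))+((a*x)+(6+9)))))
Step 7: at RLLL: (3*7) -> 21; overall: (((y*27)+(23+a))+((((3*7)+(x*7))*((y+z)+0))+(((6+z)*(b*x))+((a*x)+(6+9))))) -> (((y*27)+(23+a))+(((21+(x*7))*((y+z)+0))+(((6+z)*(b*x))+((a*x)+(6+9)))))
Step 8: at RLR: ((y+z)+0) -> (y+z); overall: (((y*27)+(23+a))+(((21+(x*7))*((y+z)+0))+(((6+z)*(b*x))+((a*x)+(6+9))))) -> (((y*27)+(23+a))+(((21+(x*7))*(y+z))+(((6+z)*(b*x))+((a*x)+(6+9)))))
Step 9: at RRRR: (6+9) -> 15; overall: (((y*27)+(23+a))+(((21+(x*7))*(y+z))+(((6+z)*(b*x))+((a*x)+(6+9))))) -> (((y*27)+(23+a))+(((21+(x*7))*(y+z))+(((6+z)*(b*x))+((a*x)+15))))
Fixed point: (((y*27)+(23+a))+(((21+(x*7))*(y+z))+(((6+z)*(b*x))+((a*x)+15))))

Answer: (((y*27)+(23+a))+(((21+(x*7))*(y+z))+(((6+z)*(b*x))+((a*x)+15))))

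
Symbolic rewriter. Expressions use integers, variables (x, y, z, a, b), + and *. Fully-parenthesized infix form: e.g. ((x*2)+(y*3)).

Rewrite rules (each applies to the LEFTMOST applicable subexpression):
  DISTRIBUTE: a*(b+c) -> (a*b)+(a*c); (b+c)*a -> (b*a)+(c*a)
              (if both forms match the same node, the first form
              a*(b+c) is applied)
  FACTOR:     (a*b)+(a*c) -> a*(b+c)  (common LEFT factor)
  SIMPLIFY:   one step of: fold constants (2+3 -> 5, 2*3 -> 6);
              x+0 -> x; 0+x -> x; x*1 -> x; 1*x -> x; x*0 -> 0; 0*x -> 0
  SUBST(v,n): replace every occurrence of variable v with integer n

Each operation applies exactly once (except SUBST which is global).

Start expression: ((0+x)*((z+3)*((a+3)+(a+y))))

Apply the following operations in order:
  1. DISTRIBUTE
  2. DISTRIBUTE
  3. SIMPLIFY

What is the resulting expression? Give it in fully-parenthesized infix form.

Start: ((0+x)*((z+3)*((a+3)+(a+y))))
Apply DISTRIBUTE at root (target: ((0+x)*((z+3)*((a+3)+(a+y))))): ((0+x)*((z+3)*((a+3)+(a+y)))) -> ((0*((z+3)*((a+3)+(a+y))))+(x*((z+3)*((a+3)+(a+y)))))
Apply DISTRIBUTE at LR (target: ((z+3)*((a+3)+(a+y)))): ((0*((z+3)*((a+3)+(a+y))))+(x*((z+3)*((a+3)+(a+y))))) -> ((0*(((z+3)*(a+3))+((z+3)*(a+y))))+(x*((z+3)*((a+3)+(a+y)))))
Apply SIMPLIFY at L (target: (0*(((z+3)*(a+3))+((z+3)*(a+y))))): ((0*(((z+3)*(a+3))+((z+3)*(a+y))))+(x*((z+3)*((a+3)+(a+y))))) -> (0+(x*((z+3)*((a+3)+(a+y)))))

Answer: (0+(x*((z+3)*((a+3)+(a+y)))))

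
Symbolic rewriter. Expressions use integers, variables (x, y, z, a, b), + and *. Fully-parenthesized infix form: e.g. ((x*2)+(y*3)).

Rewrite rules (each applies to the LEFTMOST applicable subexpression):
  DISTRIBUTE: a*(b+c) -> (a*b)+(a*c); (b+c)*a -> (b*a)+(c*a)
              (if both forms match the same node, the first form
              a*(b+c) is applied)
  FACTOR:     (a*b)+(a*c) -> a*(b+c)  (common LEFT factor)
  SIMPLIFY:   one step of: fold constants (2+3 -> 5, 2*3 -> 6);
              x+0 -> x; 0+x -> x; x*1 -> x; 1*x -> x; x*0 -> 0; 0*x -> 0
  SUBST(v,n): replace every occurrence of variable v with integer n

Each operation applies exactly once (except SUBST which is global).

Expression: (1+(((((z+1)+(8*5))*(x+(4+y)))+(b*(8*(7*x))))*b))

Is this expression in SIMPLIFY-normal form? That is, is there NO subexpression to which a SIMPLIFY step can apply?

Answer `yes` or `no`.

Answer: no

Derivation:
Expression: (1+(((((z+1)+(8*5))*(x+(4+y)))+(b*(8*(7*x))))*b))
Scanning for simplifiable subexpressions (pre-order)...
  at root: (1+(((((z+1)+(8*5))*(x+(4+y)))+(b*(8*(7*x))))*b)) (not simplifiable)
  at R: (((((z+1)+(8*5))*(x+(4+y)))+(b*(8*(7*x))))*b) (not simplifiable)
  at RL: ((((z+1)+(8*5))*(x+(4+y)))+(b*(8*(7*x)))) (not simplifiable)
  at RLL: (((z+1)+(8*5))*(x+(4+y))) (not simplifiable)
  at RLLL: ((z+1)+(8*5)) (not simplifiable)
  at RLLLL: (z+1) (not simplifiable)
  at RLLLR: (8*5) (SIMPLIFIABLE)
  at RLLR: (x+(4+y)) (not simplifiable)
  at RLLRR: (4+y) (not simplifiable)
  at RLR: (b*(8*(7*x))) (not simplifiable)
  at RLRR: (8*(7*x)) (not simplifiable)
  at RLRRR: (7*x) (not simplifiable)
Found simplifiable subexpr at path RLLLR: (8*5)
One SIMPLIFY step would give: (1+(((((z+1)+40)*(x+(4+y)))+(b*(8*(7*x))))*b))
-> NOT in normal form.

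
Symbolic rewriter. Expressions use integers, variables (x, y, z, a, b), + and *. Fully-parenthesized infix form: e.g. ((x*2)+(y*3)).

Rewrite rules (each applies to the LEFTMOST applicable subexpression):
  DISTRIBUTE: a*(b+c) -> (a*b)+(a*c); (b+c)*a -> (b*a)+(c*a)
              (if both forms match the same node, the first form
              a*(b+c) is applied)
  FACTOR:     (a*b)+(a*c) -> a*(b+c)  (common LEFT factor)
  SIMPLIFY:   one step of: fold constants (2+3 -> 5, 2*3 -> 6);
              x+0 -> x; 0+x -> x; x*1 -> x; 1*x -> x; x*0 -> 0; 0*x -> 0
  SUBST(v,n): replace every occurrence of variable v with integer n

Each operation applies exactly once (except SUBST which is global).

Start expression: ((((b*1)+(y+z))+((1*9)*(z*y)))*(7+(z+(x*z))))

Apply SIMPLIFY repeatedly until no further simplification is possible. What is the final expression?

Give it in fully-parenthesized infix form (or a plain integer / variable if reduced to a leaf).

Answer: (((b+(y+z))+(9*(z*y)))*(7+(z+(x*z))))

Derivation:
Start: ((((b*1)+(y+z))+((1*9)*(z*y)))*(7+(z+(x*z))))
Step 1: at LLL: (b*1) -> b; overall: ((((b*1)+(y+z))+((1*9)*(z*y)))*(7+(z+(x*z)))) -> (((b+(y+z))+((1*9)*(z*y)))*(7+(z+(x*z))))
Step 2: at LRL: (1*9) -> 9; overall: (((b+(y+z))+((1*9)*(z*y)))*(7+(z+(x*z)))) -> (((b+(y+z))+(9*(z*y)))*(7+(z+(x*z))))
Fixed point: (((b+(y+z))+(9*(z*y)))*(7+(z+(x*z))))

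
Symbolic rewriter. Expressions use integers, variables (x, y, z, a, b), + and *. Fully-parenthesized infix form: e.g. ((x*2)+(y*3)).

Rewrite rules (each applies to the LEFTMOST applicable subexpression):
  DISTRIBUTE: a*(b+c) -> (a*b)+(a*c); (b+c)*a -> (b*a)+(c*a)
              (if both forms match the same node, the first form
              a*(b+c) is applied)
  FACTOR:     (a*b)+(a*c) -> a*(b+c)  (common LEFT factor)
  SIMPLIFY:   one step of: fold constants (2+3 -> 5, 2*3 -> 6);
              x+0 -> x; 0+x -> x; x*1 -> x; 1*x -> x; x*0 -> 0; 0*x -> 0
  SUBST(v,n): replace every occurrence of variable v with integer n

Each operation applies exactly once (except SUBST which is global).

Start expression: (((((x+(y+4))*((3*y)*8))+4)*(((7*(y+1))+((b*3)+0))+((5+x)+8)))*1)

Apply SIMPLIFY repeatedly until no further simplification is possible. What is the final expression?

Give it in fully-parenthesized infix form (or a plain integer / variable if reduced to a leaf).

Start: (((((x+(y+4))*((3*y)*8))+4)*(((7*(y+1))+((b*3)+0))+((5+x)+8)))*1)
Step 1: at root: (((((x+(y+4))*((3*y)*8))+4)*(((7*(y+1))+((b*3)+0))+((5+x)+8)))*1) -> ((((x+(y+4))*((3*y)*8))+4)*(((7*(y+1))+((b*3)+0))+((5+x)+8))); overall: (((((x+(y+4))*((3*y)*8))+4)*(((7*(y+1))+((b*3)+0))+((5+x)+8)))*1) -> ((((x+(y+4))*((3*y)*8))+4)*(((7*(y+1))+((b*3)+0))+((5+x)+8)))
Step 2: at RLR: ((b*3)+0) -> (b*3); overall: ((((x+(y+4))*((3*y)*8))+4)*(((7*(y+1))+((b*3)+0))+((5+x)+8))) -> ((((x+(y+4))*((3*y)*8))+4)*(((7*(y+1))+(b*3))+((5+x)+8)))
Fixed point: ((((x+(y+4))*((3*y)*8))+4)*(((7*(y+1))+(b*3))+((5+x)+8)))

Answer: ((((x+(y+4))*((3*y)*8))+4)*(((7*(y+1))+(b*3))+((5+x)+8)))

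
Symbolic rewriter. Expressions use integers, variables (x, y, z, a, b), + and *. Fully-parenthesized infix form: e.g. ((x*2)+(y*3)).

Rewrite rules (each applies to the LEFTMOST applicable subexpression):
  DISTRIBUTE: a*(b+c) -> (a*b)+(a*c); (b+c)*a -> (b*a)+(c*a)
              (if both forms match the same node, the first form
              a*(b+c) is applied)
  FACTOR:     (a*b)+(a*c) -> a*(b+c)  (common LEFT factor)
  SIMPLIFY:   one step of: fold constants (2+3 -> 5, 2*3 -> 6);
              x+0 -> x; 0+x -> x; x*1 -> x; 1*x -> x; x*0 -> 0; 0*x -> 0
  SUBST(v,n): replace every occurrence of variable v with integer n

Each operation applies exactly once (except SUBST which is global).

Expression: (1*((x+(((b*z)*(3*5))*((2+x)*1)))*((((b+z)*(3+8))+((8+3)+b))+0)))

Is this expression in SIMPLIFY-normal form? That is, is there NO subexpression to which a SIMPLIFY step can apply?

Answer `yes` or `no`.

Answer: no

Derivation:
Expression: (1*((x+(((b*z)*(3*5))*((2+x)*1)))*((((b+z)*(3+8))+((8+3)+b))+0)))
Scanning for simplifiable subexpressions (pre-order)...
  at root: (1*((x+(((b*z)*(3*5))*((2+x)*1)))*((((b+z)*(3+8))+((8+3)+b))+0))) (SIMPLIFIABLE)
  at R: ((x+(((b*z)*(3*5))*((2+x)*1)))*((((b+z)*(3+8))+((8+3)+b))+0)) (not simplifiable)
  at RL: (x+(((b*z)*(3*5))*((2+x)*1))) (not simplifiable)
  at RLR: (((b*z)*(3*5))*((2+x)*1)) (not simplifiable)
  at RLRL: ((b*z)*(3*5)) (not simplifiable)
  at RLRLL: (b*z) (not simplifiable)
  at RLRLR: (3*5) (SIMPLIFIABLE)
  at RLRR: ((2+x)*1) (SIMPLIFIABLE)
  at RLRRL: (2+x) (not simplifiable)
  at RR: ((((b+z)*(3+8))+((8+3)+b))+0) (SIMPLIFIABLE)
  at RRL: (((b+z)*(3+8))+((8+3)+b)) (not simplifiable)
  at RRLL: ((b+z)*(3+8)) (not simplifiable)
  at RRLLL: (b+z) (not simplifiable)
  at RRLLR: (3+8) (SIMPLIFIABLE)
  at RRLR: ((8+3)+b) (not simplifiable)
  at RRLRL: (8+3) (SIMPLIFIABLE)
Found simplifiable subexpr at path root: (1*((x+(((b*z)*(3*5))*((2+x)*1)))*((((b+z)*(3+8))+((8+3)+b))+0)))
One SIMPLIFY step would give: ((x+(((b*z)*(3*5))*((2+x)*1)))*((((b+z)*(3+8))+((8+3)+b))+0))
-> NOT in normal form.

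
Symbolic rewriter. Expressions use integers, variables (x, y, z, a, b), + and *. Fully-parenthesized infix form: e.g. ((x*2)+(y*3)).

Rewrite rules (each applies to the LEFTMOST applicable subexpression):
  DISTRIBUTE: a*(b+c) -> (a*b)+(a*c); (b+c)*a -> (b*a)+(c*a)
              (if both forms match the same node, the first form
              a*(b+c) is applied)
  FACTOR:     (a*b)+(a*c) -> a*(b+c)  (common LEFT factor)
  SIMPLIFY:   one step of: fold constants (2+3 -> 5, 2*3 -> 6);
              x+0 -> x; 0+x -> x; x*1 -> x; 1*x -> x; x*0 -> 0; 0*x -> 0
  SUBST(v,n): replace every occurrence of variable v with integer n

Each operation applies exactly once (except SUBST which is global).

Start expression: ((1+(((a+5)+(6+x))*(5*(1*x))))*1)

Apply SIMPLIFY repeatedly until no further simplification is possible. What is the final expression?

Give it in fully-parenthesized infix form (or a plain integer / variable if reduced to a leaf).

Answer: (1+(((a+5)+(6+x))*(5*x)))

Derivation:
Start: ((1+(((a+5)+(6+x))*(5*(1*x))))*1)
Step 1: at root: ((1+(((a+5)+(6+x))*(5*(1*x))))*1) -> (1+(((a+5)+(6+x))*(5*(1*x)))); overall: ((1+(((a+5)+(6+x))*(5*(1*x))))*1) -> (1+(((a+5)+(6+x))*(5*(1*x))))
Step 2: at RRR: (1*x) -> x; overall: (1+(((a+5)+(6+x))*(5*(1*x)))) -> (1+(((a+5)+(6+x))*(5*x)))
Fixed point: (1+(((a+5)+(6+x))*(5*x)))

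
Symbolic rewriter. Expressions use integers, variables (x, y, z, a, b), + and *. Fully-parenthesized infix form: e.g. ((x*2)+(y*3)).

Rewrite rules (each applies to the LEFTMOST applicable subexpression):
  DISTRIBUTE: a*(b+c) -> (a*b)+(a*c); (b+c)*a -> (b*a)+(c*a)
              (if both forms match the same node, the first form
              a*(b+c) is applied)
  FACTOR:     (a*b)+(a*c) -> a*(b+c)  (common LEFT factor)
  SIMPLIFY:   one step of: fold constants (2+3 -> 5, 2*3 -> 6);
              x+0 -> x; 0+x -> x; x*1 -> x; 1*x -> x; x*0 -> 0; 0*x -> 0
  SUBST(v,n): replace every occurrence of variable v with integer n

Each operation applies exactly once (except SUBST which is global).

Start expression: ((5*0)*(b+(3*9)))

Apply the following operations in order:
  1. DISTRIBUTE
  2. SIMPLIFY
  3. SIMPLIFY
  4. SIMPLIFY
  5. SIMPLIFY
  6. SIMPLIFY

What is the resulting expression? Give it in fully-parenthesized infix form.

Answer: 0

Derivation:
Start: ((5*0)*(b+(3*9)))
Apply DISTRIBUTE at root (target: ((5*0)*(b+(3*9)))): ((5*0)*(b+(3*9))) -> (((5*0)*b)+((5*0)*(3*9)))
Apply SIMPLIFY at LL (target: (5*0)): (((5*0)*b)+((5*0)*(3*9))) -> ((0*b)+((5*0)*(3*9)))
Apply SIMPLIFY at L (target: (0*b)): ((0*b)+((5*0)*(3*9))) -> (0+((5*0)*(3*9)))
Apply SIMPLIFY at root (target: (0+((5*0)*(3*9)))): (0+((5*0)*(3*9))) -> ((5*0)*(3*9))
Apply SIMPLIFY at L (target: (5*0)): ((5*0)*(3*9)) -> (0*(3*9))
Apply SIMPLIFY at root (target: (0*(3*9))): (0*(3*9)) -> 0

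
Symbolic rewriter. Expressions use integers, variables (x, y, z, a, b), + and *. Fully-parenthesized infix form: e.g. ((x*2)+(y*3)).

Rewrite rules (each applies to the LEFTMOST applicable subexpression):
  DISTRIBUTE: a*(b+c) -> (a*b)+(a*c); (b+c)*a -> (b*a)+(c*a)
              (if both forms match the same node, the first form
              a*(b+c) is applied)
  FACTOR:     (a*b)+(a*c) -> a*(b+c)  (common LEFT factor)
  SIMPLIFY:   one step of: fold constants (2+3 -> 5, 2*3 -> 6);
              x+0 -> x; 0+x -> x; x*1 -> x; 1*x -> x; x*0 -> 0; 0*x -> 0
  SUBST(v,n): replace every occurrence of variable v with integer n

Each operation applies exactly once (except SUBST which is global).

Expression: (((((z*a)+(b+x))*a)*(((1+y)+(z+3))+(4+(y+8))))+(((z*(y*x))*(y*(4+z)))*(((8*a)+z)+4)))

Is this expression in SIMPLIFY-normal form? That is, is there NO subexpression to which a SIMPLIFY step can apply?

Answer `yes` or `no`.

Expression: (((((z*a)+(b+x))*a)*(((1+y)+(z+3))+(4+(y+8))))+(((z*(y*x))*(y*(4+z)))*(((8*a)+z)+4)))
Scanning for simplifiable subexpressions (pre-order)...
  at root: (((((z*a)+(b+x))*a)*(((1+y)+(z+3))+(4+(y+8))))+(((z*(y*x))*(y*(4+z)))*(((8*a)+z)+4))) (not simplifiable)
  at L: ((((z*a)+(b+x))*a)*(((1+y)+(z+3))+(4+(y+8)))) (not simplifiable)
  at LL: (((z*a)+(b+x))*a) (not simplifiable)
  at LLL: ((z*a)+(b+x)) (not simplifiable)
  at LLLL: (z*a) (not simplifiable)
  at LLLR: (b+x) (not simplifiable)
  at LR: (((1+y)+(z+3))+(4+(y+8))) (not simplifiable)
  at LRL: ((1+y)+(z+3)) (not simplifiable)
  at LRLL: (1+y) (not simplifiable)
  at LRLR: (z+3) (not simplifiable)
  at LRR: (4+(y+8)) (not simplifiable)
  at LRRR: (y+8) (not simplifiable)
  at R: (((z*(y*x))*(y*(4+z)))*(((8*a)+z)+4)) (not simplifiable)
  at RL: ((z*(y*x))*(y*(4+z))) (not simplifiable)
  at RLL: (z*(y*x)) (not simplifiable)
  at RLLR: (y*x) (not simplifiable)
  at RLR: (y*(4+z)) (not simplifiable)
  at RLRR: (4+z) (not simplifiable)
  at RR: (((8*a)+z)+4) (not simplifiable)
  at RRL: ((8*a)+z) (not simplifiable)
  at RRLL: (8*a) (not simplifiable)
Result: no simplifiable subexpression found -> normal form.

Answer: yes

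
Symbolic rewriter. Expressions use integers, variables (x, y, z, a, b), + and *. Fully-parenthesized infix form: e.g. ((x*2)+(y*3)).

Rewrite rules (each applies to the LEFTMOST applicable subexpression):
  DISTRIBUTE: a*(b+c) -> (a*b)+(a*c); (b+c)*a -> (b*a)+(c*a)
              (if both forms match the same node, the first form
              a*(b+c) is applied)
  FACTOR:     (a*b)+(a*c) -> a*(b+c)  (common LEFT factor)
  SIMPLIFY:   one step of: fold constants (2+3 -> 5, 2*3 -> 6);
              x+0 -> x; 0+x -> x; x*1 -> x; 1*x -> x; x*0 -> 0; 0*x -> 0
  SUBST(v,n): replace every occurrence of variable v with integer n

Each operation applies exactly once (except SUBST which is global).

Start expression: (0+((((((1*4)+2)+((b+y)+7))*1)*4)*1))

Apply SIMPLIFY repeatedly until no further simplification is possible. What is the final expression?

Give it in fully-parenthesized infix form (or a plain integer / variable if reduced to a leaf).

Start: (0+((((((1*4)+2)+((b+y)+7))*1)*4)*1))
Step 1: at root: (0+((((((1*4)+2)+((b+y)+7))*1)*4)*1)) -> ((((((1*4)+2)+((b+y)+7))*1)*4)*1); overall: (0+((((((1*4)+2)+((b+y)+7))*1)*4)*1)) -> ((((((1*4)+2)+((b+y)+7))*1)*4)*1)
Step 2: at root: ((((((1*4)+2)+((b+y)+7))*1)*4)*1) -> (((((1*4)+2)+((b+y)+7))*1)*4); overall: ((((((1*4)+2)+((b+y)+7))*1)*4)*1) -> (((((1*4)+2)+((b+y)+7))*1)*4)
Step 3: at L: ((((1*4)+2)+((b+y)+7))*1) -> (((1*4)+2)+((b+y)+7)); overall: (((((1*4)+2)+((b+y)+7))*1)*4) -> ((((1*4)+2)+((b+y)+7))*4)
Step 4: at LLL: (1*4) -> 4; overall: ((((1*4)+2)+((b+y)+7))*4) -> (((4+2)+((b+y)+7))*4)
Step 5: at LL: (4+2) -> 6; overall: (((4+2)+((b+y)+7))*4) -> ((6+((b+y)+7))*4)
Fixed point: ((6+((b+y)+7))*4)

Answer: ((6+((b+y)+7))*4)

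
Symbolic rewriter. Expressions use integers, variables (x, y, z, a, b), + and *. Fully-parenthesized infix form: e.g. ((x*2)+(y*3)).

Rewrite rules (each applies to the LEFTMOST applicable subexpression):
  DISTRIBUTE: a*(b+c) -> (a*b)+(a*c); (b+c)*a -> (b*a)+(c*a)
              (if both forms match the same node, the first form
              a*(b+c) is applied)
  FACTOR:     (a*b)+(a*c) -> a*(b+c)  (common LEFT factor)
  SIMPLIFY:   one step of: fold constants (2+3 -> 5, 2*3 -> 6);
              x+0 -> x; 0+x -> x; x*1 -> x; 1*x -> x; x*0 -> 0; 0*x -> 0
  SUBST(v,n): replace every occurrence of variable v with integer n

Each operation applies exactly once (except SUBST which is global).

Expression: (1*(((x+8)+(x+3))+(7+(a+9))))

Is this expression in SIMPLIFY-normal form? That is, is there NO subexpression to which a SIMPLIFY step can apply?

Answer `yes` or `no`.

Expression: (1*(((x+8)+(x+3))+(7+(a+9))))
Scanning for simplifiable subexpressions (pre-order)...
  at root: (1*(((x+8)+(x+3))+(7+(a+9)))) (SIMPLIFIABLE)
  at R: (((x+8)+(x+3))+(7+(a+9))) (not simplifiable)
  at RL: ((x+8)+(x+3)) (not simplifiable)
  at RLL: (x+8) (not simplifiable)
  at RLR: (x+3) (not simplifiable)
  at RR: (7+(a+9)) (not simplifiable)
  at RRR: (a+9) (not simplifiable)
Found simplifiable subexpr at path root: (1*(((x+8)+(x+3))+(7+(a+9))))
One SIMPLIFY step would give: (((x+8)+(x+3))+(7+(a+9)))
-> NOT in normal form.

Answer: no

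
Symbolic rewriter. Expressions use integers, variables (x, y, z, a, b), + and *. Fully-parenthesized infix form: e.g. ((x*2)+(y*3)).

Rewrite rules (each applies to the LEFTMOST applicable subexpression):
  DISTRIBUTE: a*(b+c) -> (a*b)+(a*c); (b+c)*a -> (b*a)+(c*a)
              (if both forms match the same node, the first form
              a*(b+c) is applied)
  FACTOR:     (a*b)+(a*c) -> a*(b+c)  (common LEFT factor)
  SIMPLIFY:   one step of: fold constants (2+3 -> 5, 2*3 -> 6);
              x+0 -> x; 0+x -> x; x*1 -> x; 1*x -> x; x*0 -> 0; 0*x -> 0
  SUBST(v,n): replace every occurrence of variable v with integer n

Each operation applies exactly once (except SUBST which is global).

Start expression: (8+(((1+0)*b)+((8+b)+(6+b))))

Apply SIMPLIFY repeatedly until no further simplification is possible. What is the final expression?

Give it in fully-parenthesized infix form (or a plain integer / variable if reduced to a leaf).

Start: (8+(((1+0)*b)+((8+b)+(6+b))))
Step 1: at RLL: (1+0) -> 1; overall: (8+(((1+0)*b)+((8+b)+(6+b)))) -> (8+((1*b)+((8+b)+(6+b))))
Step 2: at RL: (1*b) -> b; overall: (8+((1*b)+((8+b)+(6+b)))) -> (8+(b+((8+b)+(6+b))))
Fixed point: (8+(b+((8+b)+(6+b))))

Answer: (8+(b+((8+b)+(6+b))))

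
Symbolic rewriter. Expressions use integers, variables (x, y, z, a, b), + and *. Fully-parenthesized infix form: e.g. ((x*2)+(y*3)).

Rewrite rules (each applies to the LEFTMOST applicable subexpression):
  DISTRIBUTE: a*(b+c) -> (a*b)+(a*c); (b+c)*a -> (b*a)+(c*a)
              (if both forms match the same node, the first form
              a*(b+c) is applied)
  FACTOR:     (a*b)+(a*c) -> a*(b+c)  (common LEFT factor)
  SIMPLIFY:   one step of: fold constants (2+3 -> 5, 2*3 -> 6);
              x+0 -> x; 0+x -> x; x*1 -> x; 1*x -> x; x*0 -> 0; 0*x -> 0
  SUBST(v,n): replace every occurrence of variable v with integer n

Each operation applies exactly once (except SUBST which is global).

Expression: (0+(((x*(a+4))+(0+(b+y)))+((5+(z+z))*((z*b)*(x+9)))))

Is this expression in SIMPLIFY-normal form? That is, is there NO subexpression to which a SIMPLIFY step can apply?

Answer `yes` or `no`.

Answer: no

Derivation:
Expression: (0+(((x*(a+4))+(0+(b+y)))+((5+(z+z))*((z*b)*(x+9)))))
Scanning for simplifiable subexpressions (pre-order)...
  at root: (0+(((x*(a+4))+(0+(b+y)))+((5+(z+z))*((z*b)*(x+9))))) (SIMPLIFIABLE)
  at R: (((x*(a+4))+(0+(b+y)))+((5+(z+z))*((z*b)*(x+9)))) (not simplifiable)
  at RL: ((x*(a+4))+(0+(b+y))) (not simplifiable)
  at RLL: (x*(a+4)) (not simplifiable)
  at RLLR: (a+4) (not simplifiable)
  at RLR: (0+(b+y)) (SIMPLIFIABLE)
  at RLRR: (b+y) (not simplifiable)
  at RR: ((5+(z+z))*((z*b)*(x+9))) (not simplifiable)
  at RRL: (5+(z+z)) (not simplifiable)
  at RRLR: (z+z) (not simplifiable)
  at RRR: ((z*b)*(x+9)) (not simplifiable)
  at RRRL: (z*b) (not simplifiable)
  at RRRR: (x+9) (not simplifiable)
Found simplifiable subexpr at path root: (0+(((x*(a+4))+(0+(b+y)))+((5+(z+z))*((z*b)*(x+9)))))
One SIMPLIFY step would give: (((x*(a+4))+(0+(b+y)))+((5+(z+z))*((z*b)*(x+9))))
-> NOT in normal form.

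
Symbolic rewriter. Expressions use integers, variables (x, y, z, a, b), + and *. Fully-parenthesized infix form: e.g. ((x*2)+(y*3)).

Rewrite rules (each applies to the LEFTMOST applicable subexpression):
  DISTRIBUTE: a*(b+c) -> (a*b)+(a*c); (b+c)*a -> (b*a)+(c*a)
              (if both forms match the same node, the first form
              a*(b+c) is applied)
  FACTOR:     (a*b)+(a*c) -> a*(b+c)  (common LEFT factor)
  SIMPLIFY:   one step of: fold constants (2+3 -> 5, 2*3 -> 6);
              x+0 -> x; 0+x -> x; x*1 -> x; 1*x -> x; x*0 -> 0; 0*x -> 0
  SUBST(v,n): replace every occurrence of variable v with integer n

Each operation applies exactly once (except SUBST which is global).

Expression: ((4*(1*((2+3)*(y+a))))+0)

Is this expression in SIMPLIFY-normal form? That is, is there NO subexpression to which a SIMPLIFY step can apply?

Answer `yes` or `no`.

Expression: ((4*(1*((2+3)*(y+a))))+0)
Scanning for simplifiable subexpressions (pre-order)...
  at root: ((4*(1*((2+3)*(y+a))))+0) (SIMPLIFIABLE)
  at L: (4*(1*((2+3)*(y+a)))) (not simplifiable)
  at LR: (1*((2+3)*(y+a))) (SIMPLIFIABLE)
  at LRR: ((2+3)*(y+a)) (not simplifiable)
  at LRRL: (2+3) (SIMPLIFIABLE)
  at LRRR: (y+a) (not simplifiable)
Found simplifiable subexpr at path root: ((4*(1*((2+3)*(y+a))))+0)
One SIMPLIFY step would give: (4*(1*((2+3)*(y+a))))
-> NOT in normal form.

Answer: no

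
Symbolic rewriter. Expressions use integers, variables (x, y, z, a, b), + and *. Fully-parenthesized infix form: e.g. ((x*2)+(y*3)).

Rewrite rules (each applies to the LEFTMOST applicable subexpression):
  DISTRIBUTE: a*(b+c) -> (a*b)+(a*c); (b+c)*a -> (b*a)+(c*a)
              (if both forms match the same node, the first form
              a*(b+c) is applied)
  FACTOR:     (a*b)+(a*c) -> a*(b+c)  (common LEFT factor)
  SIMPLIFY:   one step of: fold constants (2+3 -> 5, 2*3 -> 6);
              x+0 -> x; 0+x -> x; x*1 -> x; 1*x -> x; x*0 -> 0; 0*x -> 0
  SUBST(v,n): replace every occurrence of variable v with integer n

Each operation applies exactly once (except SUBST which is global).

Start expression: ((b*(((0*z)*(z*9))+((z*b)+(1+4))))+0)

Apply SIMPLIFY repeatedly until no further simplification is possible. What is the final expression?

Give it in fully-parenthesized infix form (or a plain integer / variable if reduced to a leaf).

Answer: (b*((z*b)+5))

Derivation:
Start: ((b*(((0*z)*(z*9))+((z*b)+(1+4))))+0)
Step 1: at root: ((b*(((0*z)*(z*9))+((z*b)+(1+4))))+0) -> (b*(((0*z)*(z*9))+((z*b)+(1+4)))); overall: ((b*(((0*z)*(z*9))+((z*b)+(1+4))))+0) -> (b*(((0*z)*(z*9))+((z*b)+(1+4))))
Step 2: at RLL: (0*z) -> 0; overall: (b*(((0*z)*(z*9))+((z*b)+(1+4)))) -> (b*((0*(z*9))+((z*b)+(1+4))))
Step 3: at RL: (0*(z*9)) -> 0; overall: (b*((0*(z*9))+((z*b)+(1+4)))) -> (b*(0+((z*b)+(1+4))))
Step 4: at R: (0+((z*b)+(1+4))) -> ((z*b)+(1+4)); overall: (b*(0+((z*b)+(1+4)))) -> (b*((z*b)+(1+4)))
Step 5: at RR: (1+4) -> 5; overall: (b*((z*b)+(1+4))) -> (b*((z*b)+5))
Fixed point: (b*((z*b)+5))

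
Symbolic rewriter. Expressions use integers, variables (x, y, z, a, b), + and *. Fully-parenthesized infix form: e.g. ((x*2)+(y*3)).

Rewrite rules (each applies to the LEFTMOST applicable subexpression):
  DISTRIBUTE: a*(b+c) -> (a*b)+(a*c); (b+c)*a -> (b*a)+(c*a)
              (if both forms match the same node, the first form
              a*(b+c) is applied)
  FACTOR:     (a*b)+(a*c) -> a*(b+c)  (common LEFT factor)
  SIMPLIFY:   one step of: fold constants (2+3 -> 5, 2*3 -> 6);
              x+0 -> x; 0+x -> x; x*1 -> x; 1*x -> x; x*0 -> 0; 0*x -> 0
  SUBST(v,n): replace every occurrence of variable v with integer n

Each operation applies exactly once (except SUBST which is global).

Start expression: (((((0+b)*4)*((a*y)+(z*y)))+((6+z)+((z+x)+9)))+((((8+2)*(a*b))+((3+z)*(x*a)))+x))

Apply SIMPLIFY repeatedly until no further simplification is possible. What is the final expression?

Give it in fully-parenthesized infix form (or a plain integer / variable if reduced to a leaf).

Start: (((((0+b)*4)*((a*y)+(z*y)))+((6+z)+((z+x)+9)))+((((8+2)*(a*b))+((3+z)*(x*a)))+x))
Step 1: at LLLL: (0+b) -> b; overall: (((((0+b)*4)*((a*y)+(z*y)))+((6+z)+((z+x)+9)))+((((8+2)*(a*b))+((3+z)*(x*a)))+x)) -> ((((b*4)*((a*y)+(z*y)))+((6+z)+((z+x)+9)))+((((8+2)*(a*b))+((3+z)*(x*a)))+x))
Step 2: at RLLL: (8+2) -> 10; overall: ((((b*4)*((a*y)+(z*y)))+((6+z)+((z+x)+9)))+((((8+2)*(a*b))+((3+z)*(x*a)))+x)) -> ((((b*4)*((a*y)+(z*y)))+((6+z)+((z+x)+9)))+(((10*(a*b))+((3+z)*(x*a)))+x))
Fixed point: ((((b*4)*((a*y)+(z*y)))+((6+z)+((z+x)+9)))+(((10*(a*b))+((3+z)*(x*a)))+x))

Answer: ((((b*4)*((a*y)+(z*y)))+((6+z)+((z+x)+9)))+(((10*(a*b))+((3+z)*(x*a)))+x))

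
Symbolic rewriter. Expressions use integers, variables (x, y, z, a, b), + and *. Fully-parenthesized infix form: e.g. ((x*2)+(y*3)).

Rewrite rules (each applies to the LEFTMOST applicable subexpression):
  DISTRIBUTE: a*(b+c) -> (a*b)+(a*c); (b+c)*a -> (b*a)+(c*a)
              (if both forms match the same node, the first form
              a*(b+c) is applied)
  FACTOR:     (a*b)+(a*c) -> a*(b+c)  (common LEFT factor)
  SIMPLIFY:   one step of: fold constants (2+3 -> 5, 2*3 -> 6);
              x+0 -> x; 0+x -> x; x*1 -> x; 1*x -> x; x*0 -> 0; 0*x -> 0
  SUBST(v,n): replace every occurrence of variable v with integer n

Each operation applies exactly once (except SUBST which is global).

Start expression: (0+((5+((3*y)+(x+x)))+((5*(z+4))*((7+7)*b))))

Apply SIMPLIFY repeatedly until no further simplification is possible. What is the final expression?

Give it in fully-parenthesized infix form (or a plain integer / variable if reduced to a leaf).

Start: (0+((5+((3*y)+(x+x)))+((5*(z+4))*((7+7)*b))))
Step 1: at root: (0+((5+((3*y)+(x+x)))+((5*(z+4))*((7+7)*b)))) -> ((5+((3*y)+(x+x)))+((5*(z+4))*((7+7)*b))); overall: (0+((5+((3*y)+(x+x)))+((5*(z+4))*((7+7)*b)))) -> ((5+((3*y)+(x+x)))+((5*(z+4))*((7+7)*b)))
Step 2: at RRL: (7+7) -> 14; overall: ((5+((3*y)+(x+x)))+((5*(z+4))*((7+7)*b))) -> ((5+((3*y)+(x+x)))+((5*(z+4))*(14*b)))
Fixed point: ((5+((3*y)+(x+x)))+((5*(z+4))*(14*b)))

Answer: ((5+((3*y)+(x+x)))+((5*(z+4))*(14*b)))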